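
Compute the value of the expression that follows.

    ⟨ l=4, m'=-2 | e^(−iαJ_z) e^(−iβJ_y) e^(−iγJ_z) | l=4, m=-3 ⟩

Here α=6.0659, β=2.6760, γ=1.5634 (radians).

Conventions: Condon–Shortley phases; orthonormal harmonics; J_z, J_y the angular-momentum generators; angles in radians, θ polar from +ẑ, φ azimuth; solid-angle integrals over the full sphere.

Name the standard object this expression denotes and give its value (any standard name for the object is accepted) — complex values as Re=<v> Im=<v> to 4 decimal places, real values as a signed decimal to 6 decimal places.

This is a Wigner D-matrix element — the rotation-matrix element ⟨l m'| R(α,β,γ) |l m⟩ in the angular-momentum basis.
D^4_{-2,-3}(6.0659,2.6760,1.5634) = e^{-i·-2·6.0659}·d^4_{-2,-3}(2.6760)·e^{-i·-3·1.5634}. Compute d first:
Half-angle: c=0.230699, s=0.973025. N=√(2·720·1·5040)=2693.993318
k: max(0,(-3)−(-2))=0 … min(4+(-3),4−(-2))=1
  k=0: (−1)^1·2693.9933/(720)·0.2307^7·0.9730^1 = -0.000127
  k=1: (−1)^2·2693.9933/(240)·0.2307^5·0.9730^3 = +0.006758
d^4_{-2,-3}(2.6760) = -0.000127 +0.006758 = +0.006631
D = (+0.907051-0.421021i)·(+0.006631)·(-0.022187-0.999754i) = -0.002925-0.005951i

Wigner D-matrix element, Re=-0.0029 Im=-0.0060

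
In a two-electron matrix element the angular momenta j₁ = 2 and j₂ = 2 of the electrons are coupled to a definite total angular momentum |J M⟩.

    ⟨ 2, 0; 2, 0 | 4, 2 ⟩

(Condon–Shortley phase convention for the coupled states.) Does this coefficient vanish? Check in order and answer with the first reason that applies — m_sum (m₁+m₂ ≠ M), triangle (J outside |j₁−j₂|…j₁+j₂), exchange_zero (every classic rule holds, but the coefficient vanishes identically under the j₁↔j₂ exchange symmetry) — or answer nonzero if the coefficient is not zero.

m-sum: m₁+m₂ = 0+0 = 0, M = 2  ✗ ⇒ coefficient is 0

m_sum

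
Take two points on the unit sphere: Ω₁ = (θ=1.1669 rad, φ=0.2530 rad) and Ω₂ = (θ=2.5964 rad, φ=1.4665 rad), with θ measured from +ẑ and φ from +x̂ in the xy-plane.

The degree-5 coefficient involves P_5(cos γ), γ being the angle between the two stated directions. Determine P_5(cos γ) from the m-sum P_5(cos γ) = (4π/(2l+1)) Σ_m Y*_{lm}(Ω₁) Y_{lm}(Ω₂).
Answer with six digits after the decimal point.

Expand P_5 via completeness: Σ_{m} conj(Y_{5,m}) at Ω₁ times Y_{5,m} at Ω₂ —
  [-5]  conj(Y_{5,-5})(Ω₁) = 0.09186 + 0.29098j ; Y_{5,-5}(Ω₂) = 0.00867 - 0.01509j ; Δ = 0.00519 + 0.00114j
  [-4]  conj(Y_{5,-4})(Ω₁) = 0.21864 + 0.34967j ; Y_{5,-4}(Ω₂) = -0.08298 - 0.03677j ; Δ = -0.00528 - 0.03705j
  [-3]  conj(Y_{5,-3})(Ω₁) = 0.07612 + 0.07221j ; Y_{5,-3}(Ω₂) = -0.08286 + 0.25612j ; Δ = -0.02480 + 0.01351j
  [-2]  conj(Y_{5,-2})(Ω₁) = -0.26435 - 0.14648j ; Y_{5,-2}(Ω₂) = 0.45491 + 0.09629j ; Δ = -0.10615 - 0.09209j
  [-1]  conj(Y_{5,-1})(Ω₁) = -0.18858 - 0.04876j ; Y_{5,-1}(Ω₂) = 0.03439 - 0.32853j ; Δ = -0.02250 + 0.06028j
  [+0]  conj(Y_{5,0})(Ω₁) = 0.26158 + 0.00000j ; Y_{5,0}(Ω₂) = 0.25036 + 0.00000j ; Δ = 0.06549 + 0.00000j
  [+1]  conj(Y_{5,1})(Ω₁) = 0.18858 - 0.04876j ; Y_{5,1}(Ω₂) = -0.03439 - 0.32853j ; Δ = -0.02250 - 0.06028j
  [+2]  conj(Y_{5,2})(Ω₁) = -0.26435 + 0.14648j ; Y_{5,2}(Ω₂) = 0.45491 - 0.09629j ; Δ = -0.10615 + 0.09209j
  [+3]  conj(Y_{5,3})(Ω₁) = -0.07612 + 0.07221j ; Y_{5,3}(Ω₂) = 0.08286 + 0.25612j ; Δ = -0.02480 - 0.01351j
  [+4]  conj(Y_{5,4})(Ω₁) = 0.21864 - 0.34967j ; Y_{5,4}(Ω₂) = -0.08298 + 0.03677j ; Δ = -0.00528 + 0.03705j
  [+5]  conj(Y_{5,5})(Ω₁) = -0.09186 + 0.29098j ; Y_{5,5}(Ω₂) = -0.00867 - 0.01509j ; Δ = 0.00519 - 0.00114j
Accumulated sum -0.24161 + 0.00000j; after 4π/(2l+1) scaling, -0.27602 + 0.00000j ⇒ P_5 = -0.276018

-0.276018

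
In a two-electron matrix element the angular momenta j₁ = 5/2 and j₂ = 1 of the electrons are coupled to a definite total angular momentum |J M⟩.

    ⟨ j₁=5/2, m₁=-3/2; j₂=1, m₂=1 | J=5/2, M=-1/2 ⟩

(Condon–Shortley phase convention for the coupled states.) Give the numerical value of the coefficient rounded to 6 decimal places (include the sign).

√[6·1!4!1!/7! · 1!4!2!0!2!3!] = √(576/35)
  +(−1)^1/∏(1,0,3,1,1,0)! = -1/6  (running -1/6)
⟨..|..⟩ = √(576/35)·(-1/6) = -0.676123

−√(16/35) ≈ -0.676123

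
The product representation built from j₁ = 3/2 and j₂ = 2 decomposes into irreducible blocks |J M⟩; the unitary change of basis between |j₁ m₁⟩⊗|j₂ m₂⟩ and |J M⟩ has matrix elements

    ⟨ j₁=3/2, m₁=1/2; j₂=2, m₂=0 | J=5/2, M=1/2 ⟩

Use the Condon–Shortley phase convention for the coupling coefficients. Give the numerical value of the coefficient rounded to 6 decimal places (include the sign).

+0.292770

j₁+j₂−J=1  J+j₁−j₂=2  J−j₁+j₂=3  j₁+j₂+J+1=7
(j₁±m₁, j₂±m₂, J±M) = (2,1,2,2,3,2)
P² = 48/35
sum k=0..1:
  [0] +1/2 = 1/2
  [1] −1/4 = -1/4
S = 1/4
C² = P²·S² = 3/35 ; C = +0.292770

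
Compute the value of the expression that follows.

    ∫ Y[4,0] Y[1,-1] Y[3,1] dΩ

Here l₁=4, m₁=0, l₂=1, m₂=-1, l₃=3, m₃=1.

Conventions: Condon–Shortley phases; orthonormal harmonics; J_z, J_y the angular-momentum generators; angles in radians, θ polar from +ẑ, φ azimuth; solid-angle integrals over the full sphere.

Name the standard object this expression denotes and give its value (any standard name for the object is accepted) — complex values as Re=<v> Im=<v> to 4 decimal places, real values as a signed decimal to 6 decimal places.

This is a Gaunt coefficient — the integral of a triple product of spherical harmonics over the sphere.
Checks pass: Σm=0; 8 even; l₃=3∈[3,5].
(2·4+1)(2·1+1)(2·3+1) = 189
Δ: 2! 6! 0! / 9! → 1/252
sum: t=1:−1/36 = -1/36
3j²(4 1 3; 0 0 0) = Δ·Π!·Σ² = 4/63  (sign +1)
sum: t=0:+1/96 = 1/96
3j²(4 1 3; 0 -1 1) = Δ·Π!·Σ² = 1/42  (sign +1)
combine: 4πI² = 189·4/63·1/42 = 2/7
take √, sign +1: I = 0.15078601

Gaunt coefficient, +0.150786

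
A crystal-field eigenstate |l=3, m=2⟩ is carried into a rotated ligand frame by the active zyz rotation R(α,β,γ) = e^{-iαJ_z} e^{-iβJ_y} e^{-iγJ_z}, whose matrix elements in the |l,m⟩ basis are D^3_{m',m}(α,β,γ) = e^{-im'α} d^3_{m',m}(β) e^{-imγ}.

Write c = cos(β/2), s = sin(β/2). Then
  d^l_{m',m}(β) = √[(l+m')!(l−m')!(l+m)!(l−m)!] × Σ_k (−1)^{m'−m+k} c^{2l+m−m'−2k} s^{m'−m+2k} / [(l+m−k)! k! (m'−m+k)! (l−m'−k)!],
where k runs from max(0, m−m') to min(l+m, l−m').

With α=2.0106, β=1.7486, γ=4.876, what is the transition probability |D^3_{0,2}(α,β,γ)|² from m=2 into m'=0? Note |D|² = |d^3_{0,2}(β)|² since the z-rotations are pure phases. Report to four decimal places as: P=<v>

D^3_{0,2}(2.0106,1.7486,4.8760) = e^{-i·0·2.0106}·d^3_{0,2}(1.7486)·e^{-i·2·4.8760}. Compute d first:
With c≡cos(β/2)=0.641534 and s≡sin(β/2)=0.767095, N=[6·6·120·1]^{1/2}=65.726707
Admissible k: 2..3 (factorial args all ≥0)
  k=2: (−1)^0·65.7267/(12)·0.6415^4·0.7671^2 = +0.545930
  k=3: (−1)^1·65.7267/(12)·0.6415^2·0.7671^4 = -0.780541
d^3_{0,2}(1.7486) = +0.545930 -0.780541 = -0.234611
|D^3_{0,2}|² = |d^3_{0,2}(β)|² = (-0.234611)² = 0.055042 (the z-rotation phases have unit modulus)

P=0.0550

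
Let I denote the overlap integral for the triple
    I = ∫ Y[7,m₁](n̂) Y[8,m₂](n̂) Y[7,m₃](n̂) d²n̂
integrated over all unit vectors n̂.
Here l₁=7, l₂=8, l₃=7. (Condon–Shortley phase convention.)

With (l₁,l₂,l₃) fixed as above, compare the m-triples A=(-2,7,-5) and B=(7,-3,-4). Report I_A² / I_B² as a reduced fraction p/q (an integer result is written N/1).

486/539

Same 7,8,7: normalisation and zero-m 3j drop out of the ratio.
A: Δ: 8! 6! 8! / 23! → 1/22086194130; sum: t=7:−1/9754214400 t=8:+1/24385536000 = -1/16257024000; 3j²(7 8 7; -2 7 -5) = Δ·Π!·Σ² = 486/52003  (sign -1)
B: Δ: 8! 6! 8! / 23! → 1/22086194130; sum: t=0:+1/20901888000 = 1/20901888000; 3j²(7 8 7; 7 -3 -4) = Δ·Π!·Σ² = 77/7429  (sign -1)
I_A²/I_B² = (486/52003)/(77/7429) = 486/539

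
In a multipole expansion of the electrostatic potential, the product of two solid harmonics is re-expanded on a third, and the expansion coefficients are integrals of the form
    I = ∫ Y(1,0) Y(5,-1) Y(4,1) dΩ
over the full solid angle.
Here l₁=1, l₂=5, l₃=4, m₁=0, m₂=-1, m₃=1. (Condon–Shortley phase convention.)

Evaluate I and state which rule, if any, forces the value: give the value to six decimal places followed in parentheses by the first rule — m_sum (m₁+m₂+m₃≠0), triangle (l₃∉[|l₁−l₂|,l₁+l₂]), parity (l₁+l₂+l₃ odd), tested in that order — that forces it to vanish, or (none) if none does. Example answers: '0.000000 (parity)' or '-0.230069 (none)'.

-0.240571 (none)

Rules hold: Σm=0, L=10 even, 4≤4≤6.
N = 3·11·9 = 297
Δ = 2!·0!·8!/11! = 1/495
Racah Σ t=1..1: t=1:−1/576 = -1/576
⇒ 3j(1 5 4; 0 0 0)² = 5/99, sgn -1
Racah Σ t=1..1: t=1:−1/720 = -1/720
⇒ 3j(1 5 4; 0 -1 1)² = 8/165, sgn +1
4πI² = N·(3j₀)²·(3jₘ)² = 8/11
I = -1·√(0.727273/4π) = -0.24057125
No selection rule forces the value: the integral is nonzero (none).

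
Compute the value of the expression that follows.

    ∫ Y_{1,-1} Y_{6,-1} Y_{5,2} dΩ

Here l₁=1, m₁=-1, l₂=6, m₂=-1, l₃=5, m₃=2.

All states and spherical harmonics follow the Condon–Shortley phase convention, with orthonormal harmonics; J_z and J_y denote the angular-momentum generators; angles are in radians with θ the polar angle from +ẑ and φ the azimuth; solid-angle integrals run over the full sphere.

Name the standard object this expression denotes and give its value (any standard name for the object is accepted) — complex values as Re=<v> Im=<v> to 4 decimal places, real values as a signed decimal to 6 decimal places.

This is a Gaunt coefficient — the integral of a triple product of spherical harmonics over the sphere.
m-sum 0 ✓  L=12 even ✓  5≤5≤7 ✓
Π(2lᵢ+1) = 3×13×11 = 429
triangle coeff Δ(1,6,5) = 1/858
Σ_t [1,1]: t=1:−1/14400 = -1/14400
(3j)²=6/143 [(1 6 5; 0 0 0)], sign=+1
Σ_t [2,2]: t=2:+1/60480 = 1/60480
(3j)²=5/429 [(1 6 5; -1 -1 2)], sign=-1
⇒ 4πI² = 30/143
I = (-1)√(30/143/(4π)) = -0.12920749

Gaunt coefficient, -0.129207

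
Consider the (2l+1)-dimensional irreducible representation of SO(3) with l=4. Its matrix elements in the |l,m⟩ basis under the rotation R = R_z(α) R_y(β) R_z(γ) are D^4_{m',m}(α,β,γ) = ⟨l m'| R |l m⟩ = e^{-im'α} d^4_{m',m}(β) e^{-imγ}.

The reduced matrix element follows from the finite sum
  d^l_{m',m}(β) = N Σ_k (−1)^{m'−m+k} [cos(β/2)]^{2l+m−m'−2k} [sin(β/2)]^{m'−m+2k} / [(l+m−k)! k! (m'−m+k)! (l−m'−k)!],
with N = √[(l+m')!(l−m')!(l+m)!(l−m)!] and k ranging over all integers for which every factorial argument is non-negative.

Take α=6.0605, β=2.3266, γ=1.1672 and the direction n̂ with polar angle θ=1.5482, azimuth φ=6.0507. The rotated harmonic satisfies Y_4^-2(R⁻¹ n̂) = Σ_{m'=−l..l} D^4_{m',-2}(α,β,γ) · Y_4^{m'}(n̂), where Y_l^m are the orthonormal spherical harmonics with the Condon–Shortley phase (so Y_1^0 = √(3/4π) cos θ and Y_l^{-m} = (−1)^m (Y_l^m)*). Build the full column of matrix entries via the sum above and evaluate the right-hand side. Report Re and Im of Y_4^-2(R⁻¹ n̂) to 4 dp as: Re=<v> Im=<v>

Need the full column D^4_{m',-2} for m'=−4..4 at α=6.0605, β=2.3266, γ=1.1672.
cos(β/2)=0.396312, sin(β/2)=0.918116
d^4_{-4,-2}: single k=2 term ⇒ +0.017282;  D = +0.002191+0.017143i
d^4_{-3,-2}: k∈[1..2] ⇒ +0.005275 -0.084930 = -0.079655;  D = +0.007599-0.079292i
d^4_{-2,-2}: k∈[0..2] ⇒ +0.000609 -0.039192 +0.262924 = +0.224340;  D = -0.070194+0.213076i
d^4_{-1,-2}: k∈[0..2] ⇒ -0.005981 +0.160503 -0.574267 = -0.419745;  D = +0.216137-0.359821i
d^4_{0,-2}: k∈[0..2] ⇒ +0.030984 -0.443434 +0.892443 = +0.479994;  D = -0.331930+0.346723i
d^4_{1,-2}: k∈[0..2] ⇒ -0.107002 +0.861401 -0.924605 = -0.170206;  D = +0.141949-0.093918i
d^4_{2,-2}: k∈[0..2] ⇒ +0.262924 -1.128861 +0.504871 = -0.361067;  D = +0.337689-0.127810i
d^4_{3,-2}: k∈[0..1] ⇒ -0.455810 +0.815425 = +0.359614;  D = -0.356139+0.049874i
d^4_{4,-2}: single k=0 term ⇒ +0.497781;  D = -0.496045-0.041541i
Y_4^{m'}(θ=1.5482,φ=6.0507) and Σ D·Y over m':
  (+0.0022+0.0171i)·(+0.2643+0.3544i)  (+0.0076-0.0793i)·(+0.0217+0.0181i)  (-0.0702+0.2131i)·(-0.2978-0.1494i)  (+0.2161-0.3598i)·(-0.0312-0.0074i)  (-0.3319+0.3467i)·(+0.3157+0.0000i)  (+0.1419-0.0939i)·(+0.0312-0.0074i)  (+0.3377-0.1278i)·(-0.2978+0.1494i)  (-0.3561+0.0499i)·(-0.0217+0.0181i)  (-0.4960-0.0415i)·(+0.2643-0.3544i)
Y_4^-2(R⁻¹ n̂) = -0.282109+0.311643i

Re=-0.2821 Im=0.3116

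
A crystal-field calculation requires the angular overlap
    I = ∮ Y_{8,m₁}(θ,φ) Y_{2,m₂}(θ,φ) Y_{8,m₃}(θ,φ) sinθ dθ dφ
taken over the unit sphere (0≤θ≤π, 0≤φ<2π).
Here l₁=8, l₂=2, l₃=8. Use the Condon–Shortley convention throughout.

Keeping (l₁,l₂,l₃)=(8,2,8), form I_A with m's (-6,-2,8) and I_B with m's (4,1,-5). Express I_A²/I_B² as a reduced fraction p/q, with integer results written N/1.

l's match ⇒ only the (l;m) 3-j factors differ between A and B.
A: triangle coeff Δ(8,2,8) = 1/348840; Σ_t [0,0]: t=0:+1/348713164800 = 1/348713164800; (3j)²=2/969 [(8 2 8; -6 -2 8)], sign=+1
B: triangle coeff Δ(8,2,8) = 1/348840; Σ_t [1,2]: t=1:−1/479001600 t=2:+1/1916006400 = -1/638668800; (3j)²=117/6460 [(8 2 8; 4 1 -5)], sign=+1
I_A²/I_B² = (2/969)/(117/6460) = 40/351

40/351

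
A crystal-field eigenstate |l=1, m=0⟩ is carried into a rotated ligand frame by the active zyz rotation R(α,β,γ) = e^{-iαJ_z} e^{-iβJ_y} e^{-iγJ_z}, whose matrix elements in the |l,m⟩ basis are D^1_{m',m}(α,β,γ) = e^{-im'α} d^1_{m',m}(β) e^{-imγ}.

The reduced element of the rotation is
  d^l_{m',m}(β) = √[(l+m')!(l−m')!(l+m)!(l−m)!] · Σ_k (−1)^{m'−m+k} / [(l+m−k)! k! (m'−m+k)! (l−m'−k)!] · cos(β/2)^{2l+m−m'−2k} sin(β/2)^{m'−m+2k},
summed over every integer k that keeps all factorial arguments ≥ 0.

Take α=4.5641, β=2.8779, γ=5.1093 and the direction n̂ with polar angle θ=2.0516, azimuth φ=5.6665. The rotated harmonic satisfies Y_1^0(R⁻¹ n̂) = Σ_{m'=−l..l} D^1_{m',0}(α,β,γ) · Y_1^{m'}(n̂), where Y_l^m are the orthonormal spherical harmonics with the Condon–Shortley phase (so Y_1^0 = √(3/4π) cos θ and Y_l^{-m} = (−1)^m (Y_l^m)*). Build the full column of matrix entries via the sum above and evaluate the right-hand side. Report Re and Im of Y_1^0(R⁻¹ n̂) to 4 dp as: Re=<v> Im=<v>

Need the full column D^1_{m',0} for m'=−1..1 at α=4.5641, β=2.8779, γ=5.1093.
cos(β/2)=0.131465, sin(β/2)=0.991321
d^1_{-1,0}: single k=1 term ⇒ +0.184305;  D = -0.027230-0.182283i
d^1_{0,0}: k∈[0..1] ⇒ +0.017283 -0.982717 = -0.965434;  D = -0.965434+0.000000i
d^1_{1,0}: single k=0 term ⇒ -0.184305;  D = +0.027230-0.182283i
Y_1^{m'}(θ=2.0516,φ=5.6665) and Σ D·Y over m':
  (-0.0272-0.1823i)·(+0.2499+0.1772i)  (-0.9654+0.0000i)·(-0.2260+0.0000i)  (+0.0272-0.1823i)·(-0.2499+0.1772i)
Y_1^0(R⁻¹ n̂) = +0.269139+0.000000i

Re=0.2691 Im=0.0000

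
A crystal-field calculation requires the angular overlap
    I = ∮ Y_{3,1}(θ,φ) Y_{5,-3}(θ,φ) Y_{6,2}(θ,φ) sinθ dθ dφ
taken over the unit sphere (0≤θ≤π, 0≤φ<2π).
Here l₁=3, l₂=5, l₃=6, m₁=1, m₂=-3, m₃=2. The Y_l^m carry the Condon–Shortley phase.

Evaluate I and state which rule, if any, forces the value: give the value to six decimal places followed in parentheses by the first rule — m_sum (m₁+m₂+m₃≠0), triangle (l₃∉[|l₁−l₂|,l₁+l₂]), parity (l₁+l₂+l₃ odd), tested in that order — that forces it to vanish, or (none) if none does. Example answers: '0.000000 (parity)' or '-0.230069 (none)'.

-0.145631 (none)

m-sum 0 ✓  L=14 even ✓  2≤6≤8 ✓
Π(2lᵢ+1) = 7×11×13 = 1001
triangle coeff Δ(3,5,6) = 1/675675
Σ_t [0,2]: t=0:+1/8640 t=1:−1/2304 t=2:+1/8640 = -7/34560
(3j)²=7/429 [(3 5 6; 0 0 0)], sign=-1
Σ_t [0,2]: t=0:+1/11520 t=1:−1/30240 t=2:+1/1935360 = 1/18432
(3j)²=7/429 [(3 5 6; 1 -3 2)], sign=+1
⇒ 4πI² = 343/1287
I = (-1)√(343/1287/(4π)) = -0.14563067
No selection rule forces the value: the integral is nonzero (none).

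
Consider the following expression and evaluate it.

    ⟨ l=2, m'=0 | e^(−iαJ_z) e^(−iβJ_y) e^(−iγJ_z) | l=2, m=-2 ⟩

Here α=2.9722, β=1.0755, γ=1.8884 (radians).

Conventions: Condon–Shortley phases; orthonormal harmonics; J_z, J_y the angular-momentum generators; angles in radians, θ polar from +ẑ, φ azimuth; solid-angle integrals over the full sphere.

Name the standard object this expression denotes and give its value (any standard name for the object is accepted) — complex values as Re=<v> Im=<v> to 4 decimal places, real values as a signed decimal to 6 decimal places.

This is a Wigner D-matrix element — the rotation-matrix element ⟨l m'| R(α,β,γ) |l m⟩ in the angular-momentum basis.
First d^2_{0,-2}(β=1.0755), then the phase factors e^{-i(0)α} and e^{-i(-2)γ}:
Half-angle: c=0.858863, s=0.512205. N=√(2·2·1·24)=9.797959
Admissible k: 0..0 (factorial args all ≥0)
  k=0: (−1)^2·9.7980/(4)·0.8589^2·0.5122^2 = +0.474036
d^2_{0,-2}(1.0755) = +0.474036
D = (+1.000000+0.000000i)·(+0.474036)·(-0.804949-0.593344i) = -0.381574-0.281266i

Wigner D-matrix element, Re=-0.3816 Im=-0.2813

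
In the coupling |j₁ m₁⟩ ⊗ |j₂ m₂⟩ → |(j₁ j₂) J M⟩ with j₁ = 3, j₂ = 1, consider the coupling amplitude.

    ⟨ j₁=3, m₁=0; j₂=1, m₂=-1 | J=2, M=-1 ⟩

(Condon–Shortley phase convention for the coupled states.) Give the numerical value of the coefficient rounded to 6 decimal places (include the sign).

+√(1/7) = +0.377964

triangle: 2!·4!·0!/7! = 48/5040
(j±m)!: 3!·3!·0!·2!·1!·3! = 432
prefactor² = (2J+1)·Δ·N² = 144/7
  k=0: +1/(0!·2!·3!·0!·1!·0!) = 1/12
Σ = 1/12  ⇒  CG² = 144/7·(1/12)² = 1/7
CG = +√(1/7) = +0.377964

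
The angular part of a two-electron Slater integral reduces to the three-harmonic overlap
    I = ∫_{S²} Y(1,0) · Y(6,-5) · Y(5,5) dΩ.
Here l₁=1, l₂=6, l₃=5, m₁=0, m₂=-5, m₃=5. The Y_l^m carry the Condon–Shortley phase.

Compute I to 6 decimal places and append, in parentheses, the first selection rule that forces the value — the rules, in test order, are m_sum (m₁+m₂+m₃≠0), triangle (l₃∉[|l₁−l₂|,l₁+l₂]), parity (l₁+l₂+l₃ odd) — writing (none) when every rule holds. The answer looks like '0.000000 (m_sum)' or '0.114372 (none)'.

m-sum 0 ✓  L=12 even ✓  5≤5≤7 ✓
Π(2lᵢ+1) = 3×13×11 = 429
triangle coeff Δ(1,6,5) = 1/858
Σ_t [1,1]: t=1:−1/14400 = -1/14400
(3j)²=6/143 [(1 6 5; 0 0 0)], sign=+1
Σ_t [1,1]: t=1:−1/3628800 = -1/3628800
(3j)²=1/78 [(1 6 5; 0 -5 5)], sign=-1
⇒ 4πI² = 3/13
I = (-1)√(3/13/(4π)) = -0.13551395
No selection rule forces the value: the integral is nonzero (none).

-0.135514 (none)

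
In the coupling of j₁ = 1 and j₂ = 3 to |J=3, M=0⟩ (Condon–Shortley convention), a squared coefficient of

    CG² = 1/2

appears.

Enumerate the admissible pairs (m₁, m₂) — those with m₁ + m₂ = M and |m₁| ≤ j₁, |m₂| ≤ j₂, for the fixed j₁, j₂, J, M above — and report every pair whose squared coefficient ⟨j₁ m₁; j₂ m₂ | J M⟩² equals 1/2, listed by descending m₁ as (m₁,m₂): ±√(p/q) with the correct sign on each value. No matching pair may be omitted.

(1,-1): +√(1/2); (-1,1): −√(1/2)

Admissible pairs with m₁+m₂ = M = 0: (-1,1), (0,0), (1,-1)
  (m₁,m₂)=(1,-1): CG² = 1/2, CG = +√(1/2)   ← matches the target
  (m₁,m₂)=(0,0): CG² = 0/1, CG = 0
  (m₁,m₂)=(-1,1): CG² = 1/2, CG = −√(1/2)   ← matches the target
Pairs with CG² = 1/2: (1,-1): +√(1/2); (-1,1): −√(1/2)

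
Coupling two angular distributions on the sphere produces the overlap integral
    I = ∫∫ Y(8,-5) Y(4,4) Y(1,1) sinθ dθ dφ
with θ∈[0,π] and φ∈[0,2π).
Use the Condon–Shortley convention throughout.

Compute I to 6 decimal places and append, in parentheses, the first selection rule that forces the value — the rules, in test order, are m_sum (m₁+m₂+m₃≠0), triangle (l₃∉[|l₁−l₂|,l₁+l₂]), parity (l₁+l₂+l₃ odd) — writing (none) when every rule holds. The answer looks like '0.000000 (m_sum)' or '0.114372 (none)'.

0.000000 (triangle)

triangle: need 4≤l₃≤12, have 1; I=0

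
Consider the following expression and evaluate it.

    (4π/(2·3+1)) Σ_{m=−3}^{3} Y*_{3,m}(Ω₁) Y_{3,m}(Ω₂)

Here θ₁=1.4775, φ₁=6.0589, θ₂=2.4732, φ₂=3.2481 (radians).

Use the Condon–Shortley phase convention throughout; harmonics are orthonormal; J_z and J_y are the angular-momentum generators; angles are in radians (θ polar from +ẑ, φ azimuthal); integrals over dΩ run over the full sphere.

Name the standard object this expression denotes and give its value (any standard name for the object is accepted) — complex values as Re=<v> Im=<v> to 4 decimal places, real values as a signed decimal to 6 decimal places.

Legendre polynomial (addition theorem), +0.277050

This sum is the spherical-harmonic addition theorem: it equals the Legendre polynomial P_l(cos γ) of the angle γ between the two directions.
Summing Y*_{l m}(θ₁,φ₁)·Y_{l m}(θ₂,φ₂) over m ∈ [−3, 3]; prefactor 4π/(2·3+1) = 1.795196:
  term(m=-3) = -0.022357+0.034242i   from Y*(Ω₁)=+0.322049-0.256645i, Y(Ω₂)=-0.094278+0.031193i
  term(m=-2) = -0.022940+0.017862i   from Y*(Ω₁)=+0.085045-0.040932i, Y(Ω₂)=-0.301081+0.065123i
  term(m=-1) = +0.121261-0.041642i   from Y*(Ω₁)=-0.300102+0.068460i, Y(Ω₂)=-0.414169+0.044280i
  term(m=+0) = +0.002399+0.000000i   from Y*(Ω₁)=-0.102788-0.000000i, Y(Ω₂)=-0.023343+0.000000i
  term(m=+1) = +0.121261+0.041642i   from Y*(Ω₁)=+0.300102+0.068460i, Y(Ω₂)=+0.414169+0.044280i
  term(m=+2) = -0.022940-0.017862i   from Y*(Ω₁)=+0.085045+0.040932i, Y(Ω₂)=-0.301081-0.065123i
  term(m=+3) = -0.022357-0.034242i   from Y*(Ω₁)=-0.322049-0.256645i, Y(Ω₂)=+0.094278+0.031193i
Accumulated sum +0.154329+0.000000i; after 4π/(2l+1) scaling, +0.277050+0.000000i ⇒ P_3 = 0.277050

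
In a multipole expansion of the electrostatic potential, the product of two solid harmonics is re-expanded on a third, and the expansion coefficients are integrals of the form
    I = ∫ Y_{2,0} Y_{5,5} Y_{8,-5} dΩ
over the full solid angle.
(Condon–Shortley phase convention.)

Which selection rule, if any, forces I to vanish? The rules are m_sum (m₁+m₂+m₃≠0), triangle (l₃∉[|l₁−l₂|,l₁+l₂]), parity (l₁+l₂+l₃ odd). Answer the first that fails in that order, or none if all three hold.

triangle

Σmᵢ = 0  ✓
l₃∈[|l₁−l₂|,l₁+l₂]=[3,7] required, l₃=8 fails  ✗
Σlᵢ = 15 ⇒ odd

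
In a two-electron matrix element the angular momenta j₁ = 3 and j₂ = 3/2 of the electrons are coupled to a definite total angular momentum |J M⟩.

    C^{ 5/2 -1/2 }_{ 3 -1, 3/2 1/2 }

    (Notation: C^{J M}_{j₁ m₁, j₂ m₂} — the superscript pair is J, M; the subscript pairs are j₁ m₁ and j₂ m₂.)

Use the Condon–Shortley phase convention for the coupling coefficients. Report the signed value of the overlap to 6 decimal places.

triangle: 2!*4!*1!/8! = 48/40320
(j±m)!: 2!*4!*2!*1!*2!*3! = 1152
prefactor² = (2J+1)*Δ*N² = 288/35
  k=1: −1/(1!*1!*3!*1!*1!*0!) = -1/6
  k=2: +1/(2!*0!*2!*0!*2!*1!) = 1/8
Σ = -1/24  ⇒  CG² = 288/35*(-1/24)² = 1/70
CG = −√(1/70) = -0.119523

−√(1/70) = -0.119523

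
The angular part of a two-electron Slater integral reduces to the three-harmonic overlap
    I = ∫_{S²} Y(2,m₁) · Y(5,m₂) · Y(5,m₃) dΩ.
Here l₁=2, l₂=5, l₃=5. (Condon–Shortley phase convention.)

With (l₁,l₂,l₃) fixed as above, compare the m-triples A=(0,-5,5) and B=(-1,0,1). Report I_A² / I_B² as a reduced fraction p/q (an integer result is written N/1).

Same 2,5,5: normalisation and zero-m 3j drop out of the ratio.
A: Δ: 2! 2! 8! / 13! → 1/38610; sum: t=0:+1/161280 = 1/161280; 3j²(2 5 5; 0 -5 5) = Δ·Π!·Σ² = 15/286  (sign +1)
B: Δ: 2! 2! 8! / 13! → 1/38610; sum: t=1:−1/1152 t=2:+1/1440 = -1/5760; 3j²(2 5 5; -1 0 1) = Δ·Π!·Σ² = 1/858  (sign -1)
I_A²/I_B² = (15/286)/(1/858) = 45/1

45/1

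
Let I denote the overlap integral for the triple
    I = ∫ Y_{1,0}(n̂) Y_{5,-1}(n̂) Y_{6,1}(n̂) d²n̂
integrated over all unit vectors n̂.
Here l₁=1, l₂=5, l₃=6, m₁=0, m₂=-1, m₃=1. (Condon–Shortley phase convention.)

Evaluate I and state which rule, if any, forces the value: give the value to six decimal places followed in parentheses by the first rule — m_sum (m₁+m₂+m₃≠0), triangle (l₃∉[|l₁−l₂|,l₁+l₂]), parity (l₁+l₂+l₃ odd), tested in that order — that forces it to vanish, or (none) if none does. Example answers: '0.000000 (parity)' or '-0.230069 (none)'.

-0.241725 (none)

m-sum 0 ✓  L=12 even ✓  4≤6≤6 ✓
Π(2lᵢ+1) = 3×11×13 = 429
triangle coeff Δ(1,5,6) = 1/858
Σ_t [0,0]: t=0:+1/14400 = 1/14400
(3j)²=6/143 [(1 5 6; 0 0 0)], sign=+1
Σ_t [0,0]: t=0:+1/17280 = 1/17280
(3j)²=35/858 [(1 5 6; 0 -1 1)], sign=-1
⇒ 4πI² = 105/143
I = (-1)√(105/143/(4π)) = -0.24172507
No selection rule forces the value: the integral is nonzero (none).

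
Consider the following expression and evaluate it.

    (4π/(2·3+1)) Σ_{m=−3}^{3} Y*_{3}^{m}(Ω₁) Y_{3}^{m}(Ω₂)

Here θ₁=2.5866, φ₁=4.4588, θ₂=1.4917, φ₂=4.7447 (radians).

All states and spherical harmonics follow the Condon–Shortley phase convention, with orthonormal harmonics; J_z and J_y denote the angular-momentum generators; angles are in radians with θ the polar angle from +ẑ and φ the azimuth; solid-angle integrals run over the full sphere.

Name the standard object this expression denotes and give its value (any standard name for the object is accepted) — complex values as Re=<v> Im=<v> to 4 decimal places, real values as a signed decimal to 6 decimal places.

Legendre polynomial (addition theorem), -0.446854

This sum is the spherical-harmonic addition theorem: it equals the Legendre polynomial P_l(cos γ) of the angle γ between the two directions.
Expand P_3 via completeness: Σ_{m} conj(Y_{3,m}) at Ω₁ times Y_{3,m} at Ω₂ —
  [-3]  conj(Y_{3,-3})(Ω₁) = +0.042089+0.044215i ; Y_{3,-3}(Ω₂) = -0.040002-0.411382i ; Δ = +0.016506-0.019083i
  [-2]  conj(Y_{3,-2})(Ω₁) = +0.210816-0.117142i ; Y_{3,-2}(Ω₂) = -0.080079+0.005182i ; Δ = -0.016275+0.010473i
  [-1]  conj(Y_{3,-1})(Ω₁) = -0.111581-0.430535i ; Y_{3,-1}(Ω₂) = -0.010083-0.311950i ; Δ = -0.133180+0.039149i
  [+0]  conj(Y_{3,0})(Ω₁) = -0.194005-0.000000i ; Y_{3,0}(Ω₂) = -0.087538+0.000000i ; Δ = +0.016983+0.000000i
  [+1]  conj(Y_{3,1})(Ω₁) = +0.111581-0.430535i ; Y_{3,1}(Ω₂) = +0.010083-0.311950i ; Δ = -0.133180-0.039149i
  [+2]  conj(Y_{3,2})(Ω₁) = +0.210816+0.117142i ; Y_{3,2}(Ω₂) = -0.080079-0.005182i ; Δ = -0.016275-0.010473i
  [+3]  conj(Y_{3,3})(Ω₁) = -0.042089+0.044215i ; Y_{3,3}(Ω₂) = +0.040002-0.411382i ; Δ = +0.016506+0.019083i
Total Σ_m = -0.248916+0.000000i. Multiply by 1.795196: -0.446854+0.000000i. P_3(cos γ) = -0.446854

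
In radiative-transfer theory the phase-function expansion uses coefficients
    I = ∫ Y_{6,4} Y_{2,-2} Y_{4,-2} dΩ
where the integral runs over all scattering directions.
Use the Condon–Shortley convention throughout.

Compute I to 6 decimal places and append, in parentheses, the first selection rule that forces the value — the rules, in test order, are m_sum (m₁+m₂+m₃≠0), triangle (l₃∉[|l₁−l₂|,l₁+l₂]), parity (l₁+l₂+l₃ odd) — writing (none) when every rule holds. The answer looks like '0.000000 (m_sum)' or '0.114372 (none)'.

m-sum 0 ✓  L=12 even ✓  4≤4≤8 ✓
Π(2lᵢ+1) = 13×5×9 = 585
triangle coeff Δ(6,2,4) = 1/6435
Σ_t [2,2]: t=2:+1/2304 = 1/2304
(3j)²=5/143 [(6 2 4; 0 0 0)], sign=+1
Σ_t [0,0]: t=0:+1/34560 = 1/34560
(3j)²=14/429 [(6 2 4; 4 -2 -2)], sign=+1
⇒ 4πI² = 1050/1573
I = (+1)√(1050/1573/(4π)) = 0.23047581
No selection rule forces the value: the integral is nonzero (none).

0.230476 (none)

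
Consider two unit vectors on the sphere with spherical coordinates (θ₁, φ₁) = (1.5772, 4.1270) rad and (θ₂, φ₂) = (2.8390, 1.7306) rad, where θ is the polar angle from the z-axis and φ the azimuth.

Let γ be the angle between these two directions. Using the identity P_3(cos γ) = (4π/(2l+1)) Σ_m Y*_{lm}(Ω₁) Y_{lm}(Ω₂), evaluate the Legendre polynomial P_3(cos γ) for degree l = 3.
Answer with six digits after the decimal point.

0.295222

Summing Y*_{l m}(θ₁,φ₁)·Y_{l m}(θ₂,φ₂) over m ∈ [−3, 3]; prefactor 4π/(2·3+1) = 1.795196:
  m=-3: Y*=0.41005 - 0.07689j  Y=0.00509 + 0.00980j  product 0.00284 + 0.00363j
  m=-2: Y*=0.00255 - 0.00603j  Y=0.08224 - 0.02722j  product 0.00005 - 0.00057j
  m=-1: Y*=0.17852 + 0.26931j  Y=-0.05449 - 0.33810j  product 0.08133 - 0.07504j
  m=+0: Y*=0.00717 + 0.00000j  Y=-0.55428 + 0.00000j  product -0.00397 + 0.00000j
  m=+1: Y*=-0.17852 + 0.26931j  Y=0.05449 - 0.33810j  product 0.08133 + 0.07504j
  m=+2: Y*=0.00255 + 0.00603j  Y=0.08224 + 0.02722j  product 0.00005 + 0.00057j
  m=+3: Y*=-0.41005 - 0.07689j  Y=-0.00509 + 0.00980j  product 0.00284 - 0.00363j
Total Σ_m = 0.16445 + 0.00000j. Multiply by 1.795196: 0.29522 + 0.00000j. P_3(cos γ) = 0.295222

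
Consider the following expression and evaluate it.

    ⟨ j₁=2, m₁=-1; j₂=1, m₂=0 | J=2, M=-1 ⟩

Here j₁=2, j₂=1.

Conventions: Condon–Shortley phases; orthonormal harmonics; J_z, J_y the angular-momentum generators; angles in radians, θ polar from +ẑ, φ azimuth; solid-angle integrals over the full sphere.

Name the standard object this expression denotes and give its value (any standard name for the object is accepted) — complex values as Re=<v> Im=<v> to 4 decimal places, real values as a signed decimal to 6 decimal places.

Clebsch–Gordan coefficient, −√(1/6) ≈ -0.408248

This is a Clebsch–Gordan (vector-coupling) coefficient.
√[5·1!3!1!/6! · 1!3!1!1!1!3!] = √(3/2)
  +(−1)^0/∏(0,1,3,1,0,0)! = 1/6  (running 1/6)
  +(−1)^1/∏(1,0,2,0,1,1)! = -1/2  (running -1/3)
⟨..|..⟩ = √(3/2)·(-1/3) = -0.408248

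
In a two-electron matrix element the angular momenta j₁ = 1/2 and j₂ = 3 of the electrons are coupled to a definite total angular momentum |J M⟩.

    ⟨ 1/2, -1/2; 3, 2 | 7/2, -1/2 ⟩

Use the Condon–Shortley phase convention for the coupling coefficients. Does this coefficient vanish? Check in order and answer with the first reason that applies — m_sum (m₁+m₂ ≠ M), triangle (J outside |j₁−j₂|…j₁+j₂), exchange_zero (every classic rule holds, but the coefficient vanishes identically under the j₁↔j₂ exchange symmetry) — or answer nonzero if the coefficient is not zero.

m-sum: m₁+m₂ = -1/2+2 = 3/2, M = -1/2  ✗ ⇒ coefficient is 0

m_sum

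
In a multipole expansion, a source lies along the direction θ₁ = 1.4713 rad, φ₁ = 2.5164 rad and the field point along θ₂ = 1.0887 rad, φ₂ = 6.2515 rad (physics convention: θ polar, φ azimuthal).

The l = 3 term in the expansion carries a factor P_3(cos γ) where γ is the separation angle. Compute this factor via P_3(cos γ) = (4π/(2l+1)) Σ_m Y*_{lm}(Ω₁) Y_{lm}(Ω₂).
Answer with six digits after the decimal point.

0.224328

Expand P_3 via completeness: Σ_{m} conj(Y_{3,m}) at Ω₁ times Y_{3,m} at Ω₂ —
  m=-3: (+0.123354+0.392119i) × (+0.288896+0.027544i) = +0.024836+0.116679i  (running Σ = +0.024836+0.116679i)
  m=-2: (+0.031658-0.095399i) × (+0.371230+0.023557i) = +0.014000-0.034669i  (running Σ = +0.038835+0.082010i)
  m=-1: (+0.247891-0.178922i) × (+0.021408+0.000679i) = +0.005428-0.003662i  (running Σ = +0.044264+0.078348i)
  m=0: (-0.109377-0.000000i) × (-0.333096+0.000000i) = +0.036433+0.000000i  (running Σ = +0.080696+0.078348i)
  m=1: (-0.247891-0.178922i) × (-0.021408+0.000679i) = +0.005428+0.003662i  (running Σ = +0.086125+0.082010i)
  m=2: (+0.031658+0.095399i) × (+0.371230-0.023557i) = +0.014000+0.034669i  (running Σ = +0.100124+0.116679i)
  m=3: (-0.123354+0.392119i) × (-0.288896+0.027544i) = +0.024836-0.116679i  (running Σ = +0.124960+0.000000i)
Total Σ_m = +0.124960+0.000000i. Multiply by 1.795196: +0.224328+0.000000i. P_3(cos γ) = 0.224328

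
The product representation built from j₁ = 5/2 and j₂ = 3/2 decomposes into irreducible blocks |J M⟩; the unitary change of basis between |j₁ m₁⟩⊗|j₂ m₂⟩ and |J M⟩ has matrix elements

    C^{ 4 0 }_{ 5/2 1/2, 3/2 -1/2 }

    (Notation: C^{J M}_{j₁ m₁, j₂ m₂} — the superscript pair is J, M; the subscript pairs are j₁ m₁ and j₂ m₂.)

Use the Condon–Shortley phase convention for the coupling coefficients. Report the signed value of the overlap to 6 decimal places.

+0.654654  (= +√(3/7))

j₁+j₂−J=0  J+j₁−j₂=5  J−j₁+j₂=3  j₁+j₂+J+1=9
(j₁±m₁, j₂±m₂, J±M) = (3,2,1,2,4,4)
P² = 1728/7
sum k=0..0:
  [0] +1/24 = 1/24
S = 1/24
C² = P²·S² = 3/7 ; C = +0.654654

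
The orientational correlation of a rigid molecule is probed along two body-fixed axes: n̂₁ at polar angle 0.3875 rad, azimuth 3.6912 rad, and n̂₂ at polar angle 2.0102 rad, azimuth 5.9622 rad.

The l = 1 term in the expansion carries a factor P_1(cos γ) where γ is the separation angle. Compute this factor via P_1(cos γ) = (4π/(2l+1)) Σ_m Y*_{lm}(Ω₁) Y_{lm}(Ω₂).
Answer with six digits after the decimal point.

-0.614221

Addition theorem: P_1(cos γ) = (4π/3) Σ_m Y*_{lm}(Ω₁) Y_{lm}(Ω₂), m = −1…1:
  m=-1: Y*=-0.111327-0.068195i  Y=+0.296704+0.098649i  product -0.026304-0.031216i
  m=+0: Y*=+0.452376-0.000000i  Y=-0.207851+0.000000i  product -0.094027+0.000000i
  m=+1: Y*=+0.111327-0.068195i  Y=-0.296704+0.098649i  product -0.026304+0.031216i
Accumulated sum -0.146635+0.000000i; after 4π/(2l+1) scaling, -0.614221+0.000000i ⇒ P_1 = -0.614221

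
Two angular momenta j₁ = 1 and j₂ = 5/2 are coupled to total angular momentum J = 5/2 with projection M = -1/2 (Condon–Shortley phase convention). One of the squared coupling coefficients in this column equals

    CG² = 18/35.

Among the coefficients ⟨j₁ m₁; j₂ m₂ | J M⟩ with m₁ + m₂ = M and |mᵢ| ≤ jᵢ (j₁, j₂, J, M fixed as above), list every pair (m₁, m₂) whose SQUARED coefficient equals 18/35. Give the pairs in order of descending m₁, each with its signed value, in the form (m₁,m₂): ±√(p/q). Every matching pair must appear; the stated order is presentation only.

Admissible pairs with m₁+m₂ = M = -1/2: (-1,1/2), (0,-1/2), (1,-3/2)
  (m₁,m₂)=(1,-3/2): CG² = 16/35, CG = +√(16/35)
  (m₁,m₂)=(0,-1/2): CG² = 1/35, CG = +√(1/35)
  (m₁,m₂)=(-1,1/2): CG² = 18/35, CG = −√(18/35)   ← matches the target
Pairs with CG² = 18/35: (-1,1/2): −√(18/35)

(-1,1/2): −√(18/35)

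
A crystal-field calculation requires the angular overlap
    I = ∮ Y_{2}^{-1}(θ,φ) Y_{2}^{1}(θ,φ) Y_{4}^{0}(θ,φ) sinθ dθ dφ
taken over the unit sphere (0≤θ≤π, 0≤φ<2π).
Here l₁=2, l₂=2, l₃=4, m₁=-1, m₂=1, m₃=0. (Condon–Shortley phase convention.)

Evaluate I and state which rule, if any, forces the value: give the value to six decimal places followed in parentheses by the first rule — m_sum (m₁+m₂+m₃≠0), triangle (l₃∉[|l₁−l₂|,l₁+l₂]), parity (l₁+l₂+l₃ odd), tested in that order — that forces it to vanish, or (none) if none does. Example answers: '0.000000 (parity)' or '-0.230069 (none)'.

0.161197 (none)

m-sum 0 ✓  L=8 even ✓  0≤4≤4 ✓
Π(2lᵢ+1) = 5×5×9 = 225
triangle coeff Δ(2,2,4) = 1/630
Σ_t [0,0]: t=0:+1/16 = 1/16
(3j)²=2/35 [(2 2 4; 0 0 0)], sign=+1
Σ_t [0,0]: t=0:+1/36 = 1/36
(3j)²=8/315 [(2 2 4; -1 1 0)], sign=+1
⇒ 4πI² = 16/49
I = (+1)√(16/49/(4π)) = 0.16119702
No selection rule forces the value: the integral is nonzero (none).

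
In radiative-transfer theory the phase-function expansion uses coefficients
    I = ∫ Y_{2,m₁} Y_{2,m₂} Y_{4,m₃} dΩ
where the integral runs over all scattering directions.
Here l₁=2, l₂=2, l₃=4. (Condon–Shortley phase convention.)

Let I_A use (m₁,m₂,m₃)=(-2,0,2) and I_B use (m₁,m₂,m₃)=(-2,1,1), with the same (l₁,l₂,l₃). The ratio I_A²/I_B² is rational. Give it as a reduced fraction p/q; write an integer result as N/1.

Same 2,2,4: normalisation and zero-m 3j drop out of the ratio.
A: Δ: 0! 4! 4! / 9! → 1/630; sum: t=0:+1/96 = 1/96; 3j²(2 2 4; -2 0 2) = Δ·Π!·Σ² = 1/42  (sign +1)
B: Δ: 0! 4! 4! / 9! → 1/630; sum: t=0:+1/144 = 1/144; 3j²(2 2 4; -2 1 1) = Δ·Π!·Σ² = 1/126  (sign -1)
I_A²/I_B² = (1/42)/(1/126) = 3/1

3/1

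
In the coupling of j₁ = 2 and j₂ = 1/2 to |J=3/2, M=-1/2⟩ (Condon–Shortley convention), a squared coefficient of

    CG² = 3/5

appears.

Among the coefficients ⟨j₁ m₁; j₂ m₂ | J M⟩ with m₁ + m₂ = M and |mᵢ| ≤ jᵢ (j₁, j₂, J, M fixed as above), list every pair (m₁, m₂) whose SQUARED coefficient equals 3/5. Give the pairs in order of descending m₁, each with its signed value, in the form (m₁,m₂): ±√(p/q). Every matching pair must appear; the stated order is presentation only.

Admissible pairs with m₁+m₂ = M = -1/2: (-1,1/2), (0,-1/2)
  (m₁,m₂)=(0,-1/2): CG² = 2/5, CG = +√(2/5)
  (m₁,m₂)=(-1,1/2): CG² = 3/5, CG = −√(3/5)   ← matches the target
Pairs with CG² = 3/5: (-1,1/2): −√(3/5)

(-1,1/2): −√(3/5)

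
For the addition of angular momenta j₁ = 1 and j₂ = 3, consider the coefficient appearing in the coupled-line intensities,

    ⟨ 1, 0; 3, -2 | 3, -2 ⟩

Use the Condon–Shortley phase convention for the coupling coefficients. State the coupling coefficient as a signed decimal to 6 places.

+√(1/3) = +0.577350

j₁+j₂−J=1  J+j₁−j₂=1  J−j₁+j₂=5  j₁+j₂+J+1=8
(j₁±m₁, j₂±m₂, J±M) = (1,1,1,5,1,5)
P² = 300
sum k=0..1:
  [0] +1/24 = 1/24
  [1] −1/120 = -1/120
S = 1/30
C² = P²·S² = 1/3 ; C = +0.577350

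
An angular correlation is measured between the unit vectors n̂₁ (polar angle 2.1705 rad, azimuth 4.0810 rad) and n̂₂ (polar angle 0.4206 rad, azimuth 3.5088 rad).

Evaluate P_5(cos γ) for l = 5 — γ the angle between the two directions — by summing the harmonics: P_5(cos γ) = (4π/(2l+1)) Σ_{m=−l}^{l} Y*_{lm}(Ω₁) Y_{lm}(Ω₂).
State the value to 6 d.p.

-0.330936

Term-by-term m-sum for l=5 (normalisation 4π/11 = 1.142397):
  m=-5: Y*=0.00273 + 0.17790j  Y=0.00138 + 0.00508j  product -0.00090 + 0.00026j
  m=-4: Y*=0.31397 + 0.22227j  Y=0.00379 - 0.03704j  product 0.00942 - 0.01079j
  m=-3: Y*=0.34448 - 0.11545j  Y=-0.06920 + 0.13652j  product -0.00808 + 0.05502j
  m=-2: Y*=-0.00877 + 0.02756j  Y=0.28712 - 0.25924j  product 0.00463 + 0.01019j
  m=-1: Y*=0.20737 + 0.28358j  Y=-0.47792 + 0.18384j  product -0.15124 - 0.09741j
  m=+0: Y*=0.05977 + 0.00000j  Y=0.04430 + 0.00000j  product 0.00265 + 0.00000j
  m=+1: Y*=-0.20737 + 0.28358j  Y=0.47792 + 0.18384j  product -0.15124 + 0.09741j
  m=+2: Y*=-0.00877 - 0.02756j  Y=0.28712 + 0.25924j  product 0.00463 - 0.01019j
  m=+3: Y*=-0.34448 - 0.11545j  Y=0.06920 + 0.13652j  product -0.00808 - 0.05502j
  m=+4: Y*=0.31397 - 0.22227j  Y=0.00379 + 0.03704j  product 0.00942 + 0.01079j
  m=+5: Y*=-0.00273 + 0.17790j  Y=-0.00138 + 0.00508j  product -0.00090 - 0.00026j
Accumulated sum -0.28969 + 0.00000j; after 4π/(2l+1) scaling, -0.33094 + 0.00000j ⇒ P_5 = -0.330936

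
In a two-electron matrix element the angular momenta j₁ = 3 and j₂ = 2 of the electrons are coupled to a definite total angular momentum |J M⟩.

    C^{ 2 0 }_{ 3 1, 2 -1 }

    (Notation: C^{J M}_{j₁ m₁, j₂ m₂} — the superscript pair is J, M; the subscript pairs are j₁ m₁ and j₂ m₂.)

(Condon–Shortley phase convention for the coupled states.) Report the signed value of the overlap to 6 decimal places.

-0.377964

j₁+j₂−J=3  J+j₁−j₂=3  J−j₁+j₂=1  j₁+j₂+J+1=8
(j₁±m₁, j₂±m₂, J±M) = (4,2,1,3,2,2)
P² = 36/7
sum k=0..1:
  [0] +1/12 = 1/12
  [1] −1/4 = -1/4
S = -1/6
C² = P²·S² = 1/7 ; C = -0.377964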